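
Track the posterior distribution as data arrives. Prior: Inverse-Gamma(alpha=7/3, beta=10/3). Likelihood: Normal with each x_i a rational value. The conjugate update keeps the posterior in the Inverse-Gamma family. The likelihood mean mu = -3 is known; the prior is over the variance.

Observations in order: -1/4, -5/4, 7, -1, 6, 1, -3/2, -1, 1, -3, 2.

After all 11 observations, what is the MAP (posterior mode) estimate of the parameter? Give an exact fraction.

obs 1: x=-1/4 → posterior Inverse-Gamma(17/6, 683/96)
obs 2: x=-5/4 → posterior Inverse-Gamma(10/3, 415/48)
obs 3: x=7 → posterior Inverse-Gamma(23/6, 2815/48)
obs 4: x=-1 → posterior Inverse-Gamma(13/3, 2911/48)
obs 5: x=6 → posterior Inverse-Gamma(29/6, 4855/48)
obs 6: x=1 → posterior Inverse-Gamma(16/3, 5239/48)
obs 7: x=-3/2 → posterior Inverse-Gamma(35/6, 5293/48)
obs 8: x=-1 → posterior Inverse-Gamma(19/3, 5389/48)
obs 9: x=1 → posterior Inverse-Gamma(41/6, 5773/48)
obs 10: x=-3 → posterior Inverse-Gamma(22/3, 5773/48)
obs 11: x=2 → posterior Inverse-Gamma(47/6, 6373/48)

6373/424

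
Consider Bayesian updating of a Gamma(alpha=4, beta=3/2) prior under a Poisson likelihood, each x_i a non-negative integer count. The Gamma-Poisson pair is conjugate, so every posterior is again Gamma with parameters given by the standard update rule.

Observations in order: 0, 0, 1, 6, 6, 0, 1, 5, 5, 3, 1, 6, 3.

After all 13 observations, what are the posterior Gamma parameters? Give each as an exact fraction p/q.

obs 1: x=0 → posterior Gamma(4, 5/2)
obs 2: x=0 → posterior Gamma(4, 7/2)
obs 3: x=1 → posterior Gamma(5, 9/2)
obs 4: x=6 → posterior Gamma(11, 11/2)
obs 5: x=6 → posterior Gamma(17, 13/2)
obs 6: x=0 → posterior Gamma(17, 15/2)
obs 7: x=1 → posterior Gamma(18, 17/2)
obs 8: x=5 → posterior Gamma(23, 19/2)
obs 9: x=5 → posterior Gamma(28, 21/2)
obs 10: x=3 → posterior Gamma(31, 23/2)
obs 11: x=1 → posterior Gamma(32, 25/2)
obs 12: x=6 → posterior Gamma(38, 27/2)
obs 13: x=3 → posterior Gamma(41, 29/2)

alpha=41, beta=29/2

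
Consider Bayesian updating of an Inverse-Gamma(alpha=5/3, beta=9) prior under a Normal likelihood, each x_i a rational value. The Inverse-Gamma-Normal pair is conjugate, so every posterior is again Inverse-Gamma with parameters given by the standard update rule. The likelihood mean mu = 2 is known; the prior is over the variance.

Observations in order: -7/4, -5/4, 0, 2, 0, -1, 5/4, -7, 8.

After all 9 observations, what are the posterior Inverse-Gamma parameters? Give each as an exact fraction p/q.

alpha=37/6, beta=2835/32

obs 1: x=-7/4 → posterior Inverse-Gamma(13/6, 513/32)
obs 2: x=-5/4 → posterior Inverse-Gamma(8/3, 341/16)
obs 3: x=0 → posterior Inverse-Gamma(19/6, 373/16)
obs 4: x=2 → posterior Inverse-Gamma(11/3, 373/16)
obs 5: x=0 → posterior Inverse-Gamma(25/6, 405/16)
obs 6: x=-1 → posterior Inverse-Gamma(14/3, 477/16)
obs 7: x=5/4 → posterior Inverse-Gamma(31/6, 963/32)
obs 8: x=-7 → posterior Inverse-Gamma(17/3, 2259/32)
obs 9: x=8 → posterior Inverse-Gamma(37/6, 2835/32)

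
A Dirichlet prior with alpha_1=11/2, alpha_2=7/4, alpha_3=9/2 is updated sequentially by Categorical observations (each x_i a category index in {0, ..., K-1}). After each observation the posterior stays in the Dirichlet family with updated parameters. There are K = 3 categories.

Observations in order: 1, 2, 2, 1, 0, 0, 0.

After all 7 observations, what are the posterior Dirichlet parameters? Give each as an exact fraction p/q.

alpha_1=17/2, alpha_2=15/4, alpha_3=13/2

obs 1: x=1 → posterior Dirichlet(11/2, 11/4, 9/2)
obs 2: x=2 → posterior Dirichlet(11/2, 11/4, 11/2)
obs 3: x=2 → posterior Dirichlet(11/2, 11/4, 13/2)
obs 4: x=1 → posterior Dirichlet(11/2, 15/4, 13/2)
obs 5: x=0 → posterior Dirichlet(13/2, 15/4, 13/2)
obs 6: x=0 → posterior Dirichlet(15/2, 15/4, 13/2)
obs 7: x=0 → posterior Dirichlet(17/2, 15/4, 13/2)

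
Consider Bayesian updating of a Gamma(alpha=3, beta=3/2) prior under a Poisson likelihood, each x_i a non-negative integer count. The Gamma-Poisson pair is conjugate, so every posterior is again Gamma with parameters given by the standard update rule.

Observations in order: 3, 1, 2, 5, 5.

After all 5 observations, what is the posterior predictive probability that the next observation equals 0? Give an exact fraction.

obs 1: x=3 → posterior Gamma(6, 5/2)
obs 2: x=1 → posterior Gamma(7, 7/2)
obs 3: x=2 → posterior Gamma(9, 9/2)
obs 4: x=5 → posterior Gamma(14, 11/2)
obs 5: x=5 → posterior Gamma(19, 13/2)

1461920290375446110677/22168378200531005859375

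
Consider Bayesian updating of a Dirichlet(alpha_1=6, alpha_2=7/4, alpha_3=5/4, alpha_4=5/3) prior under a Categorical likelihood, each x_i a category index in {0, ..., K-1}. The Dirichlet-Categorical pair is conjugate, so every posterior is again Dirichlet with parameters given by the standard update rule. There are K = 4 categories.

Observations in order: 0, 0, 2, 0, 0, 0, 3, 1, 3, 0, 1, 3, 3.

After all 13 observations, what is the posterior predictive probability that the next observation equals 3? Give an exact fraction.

obs 1: x=0 → posterior Dirichlet(7, 7/4, 5/4, 5/3)
obs 2: x=0 → posterior Dirichlet(8, 7/4, 5/4, 5/3)
obs 3: x=2 → posterior Dirichlet(8, 7/4, 9/4, 5/3)
obs 4: x=0 → posterior Dirichlet(9, 7/4, 9/4, 5/3)
obs 5: x=0 → posterior Dirichlet(10, 7/4, 9/4, 5/3)
obs 6: x=0 → posterior Dirichlet(11, 7/4, 9/4, 5/3)
obs 7: x=3 → posterior Dirichlet(11, 7/4, 9/4, 8/3)
obs 8: x=1 → posterior Dirichlet(11, 11/4, 9/4, 8/3)
obs 9: x=3 → posterior Dirichlet(11, 11/4, 9/4, 11/3)
obs 10: x=0 → posterior Dirichlet(12, 11/4, 9/4, 11/3)
obs 11: x=1 → posterior Dirichlet(12, 15/4, 9/4, 11/3)
obs 12: x=3 → posterior Dirichlet(12, 15/4, 9/4, 14/3)
obs 13: x=3 → posterior Dirichlet(12, 15/4, 9/4, 17/3)

17/71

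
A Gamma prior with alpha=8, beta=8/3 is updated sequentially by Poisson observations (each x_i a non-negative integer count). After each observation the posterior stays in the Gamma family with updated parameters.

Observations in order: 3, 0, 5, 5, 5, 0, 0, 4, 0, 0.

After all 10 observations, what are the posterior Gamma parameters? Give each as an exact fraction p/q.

obs 1: x=3 → posterior Gamma(11, 11/3)
obs 2: x=0 → posterior Gamma(11, 14/3)
obs 3: x=5 → posterior Gamma(16, 17/3)
obs 4: x=5 → posterior Gamma(21, 20/3)
obs 5: x=5 → posterior Gamma(26, 23/3)
obs 6: x=0 → posterior Gamma(26, 26/3)
obs 7: x=0 → posterior Gamma(26, 29/3)
obs 8: x=4 → posterior Gamma(30, 32/3)
obs 9: x=0 → posterior Gamma(30, 35/3)
obs 10: x=0 → posterior Gamma(30, 38/3)

alpha=30, beta=38/3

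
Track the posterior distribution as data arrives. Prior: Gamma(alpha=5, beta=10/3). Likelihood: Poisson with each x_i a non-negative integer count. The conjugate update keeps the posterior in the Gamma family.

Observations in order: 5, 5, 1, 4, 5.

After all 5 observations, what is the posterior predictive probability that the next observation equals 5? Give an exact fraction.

366151109432166776969097554683685302734375/3712298588684377984608145564376835851026432

obs 1: x=5 → posterior Gamma(10, 13/3)
obs 2: x=5 → posterior Gamma(15, 16/3)
obs 3: x=1 → posterior Gamma(16, 19/3)
obs 4: x=4 → posterior Gamma(20, 22/3)
obs 5: x=5 → posterior Gamma(25, 25/3)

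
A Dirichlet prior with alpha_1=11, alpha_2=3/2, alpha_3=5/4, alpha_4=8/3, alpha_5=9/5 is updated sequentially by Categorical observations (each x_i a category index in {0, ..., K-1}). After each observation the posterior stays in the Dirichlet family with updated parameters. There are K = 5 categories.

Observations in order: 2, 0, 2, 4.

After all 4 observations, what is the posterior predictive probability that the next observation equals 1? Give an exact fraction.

obs 1: x=2 → posterior Dirichlet(11, 3/2, 9/4, 8/3, 9/5)
obs 2: x=0 → posterior Dirichlet(12, 3/2, 9/4, 8/3, 9/5)
obs 3: x=2 → posterior Dirichlet(12, 3/2, 13/4, 8/3, 9/5)
obs 4: x=4 → posterior Dirichlet(12, 3/2, 13/4, 8/3, 14/5)

90/1333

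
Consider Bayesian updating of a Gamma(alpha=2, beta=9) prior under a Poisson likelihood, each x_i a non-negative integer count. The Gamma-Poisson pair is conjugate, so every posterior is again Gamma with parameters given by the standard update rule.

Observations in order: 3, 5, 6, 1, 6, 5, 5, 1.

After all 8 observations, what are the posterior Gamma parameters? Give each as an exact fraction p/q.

alpha=34, beta=17

obs 1: x=3 → posterior Gamma(5, 10)
obs 2: x=5 → posterior Gamma(10, 11)
obs 3: x=6 → posterior Gamma(16, 12)
obs 4: x=1 → posterior Gamma(17, 13)
obs 5: x=6 → posterior Gamma(23, 14)
obs 6: x=5 → posterior Gamma(28, 15)
obs 7: x=5 → posterior Gamma(33, 16)
obs 8: x=1 → posterior Gamma(34, 17)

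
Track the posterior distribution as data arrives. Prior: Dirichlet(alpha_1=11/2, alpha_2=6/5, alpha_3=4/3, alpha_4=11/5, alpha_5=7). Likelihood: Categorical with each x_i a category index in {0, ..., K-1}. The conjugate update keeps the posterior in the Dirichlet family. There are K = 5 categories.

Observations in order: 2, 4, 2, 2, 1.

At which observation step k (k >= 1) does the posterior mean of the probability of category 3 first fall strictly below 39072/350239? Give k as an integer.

obs 1: x=2 → posterior Dirichlet(11/2, 6/5, 7/3, 11/5, 7)
obs 2: x=4 → posterior Dirichlet(11/2, 6/5, 7/3, 11/5, 8)
obs 3: x=2 → posterior Dirichlet(11/2, 6/5, 10/3, 11/5, 8)
obs 4: x=2 → posterior Dirichlet(11/2, 6/5, 13/3, 11/5, 8)
obs 5: x=1 → posterior Dirichlet(11/2, 11/5, 13/3, 11/5, 8)

k = 3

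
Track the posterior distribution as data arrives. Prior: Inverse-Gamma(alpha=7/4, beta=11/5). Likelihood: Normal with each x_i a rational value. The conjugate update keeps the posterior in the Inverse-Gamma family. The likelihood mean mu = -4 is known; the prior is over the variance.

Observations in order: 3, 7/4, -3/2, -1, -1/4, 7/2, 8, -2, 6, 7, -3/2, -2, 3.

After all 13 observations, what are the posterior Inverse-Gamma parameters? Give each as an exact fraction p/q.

alpha=33/4, beta=24011/80

obs 1: x=3 → posterior Inverse-Gamma(9/4, 267/10)
obs 2: x=7/4 → posterior Inverse-Gamma(11/4, 6917/160)
obs 3: x=-3/2 → posterior Inverse-Gamma(13/4, 7417/160)
obs 4: x=-1 → posterior Inverse-Gamma(15/4, 8137/160)
obs 5: x=-1/4 → posterior Inverse-Gamma(17/4, 4631/80)
obs 6: x=7/2 → posterior Inverse-Gamma(19/4, 6881/80)
obs 7: x=8 → posterior Inverse-Gamma(21/4, 12641/80)
obs 8: x=-2 → posterior Inverse-Gamma(23/4, 12801/80)
obs 9: x=6 → posterior Inverse-Gamma(25/4, 16801/80)
obs 10: x=7 → posterior Inverse-Gamma(27/4, 21641/80)
obs 11: x=-3/2 → posterior Inverse-Gamma(29/4, 21891/80)
obs 12: x=-2 → posterior Inverse-Gamma(31/4, 22051/80)
obs 13: x=3 → posterior Inverse-Gamma(33/4, 24011/80)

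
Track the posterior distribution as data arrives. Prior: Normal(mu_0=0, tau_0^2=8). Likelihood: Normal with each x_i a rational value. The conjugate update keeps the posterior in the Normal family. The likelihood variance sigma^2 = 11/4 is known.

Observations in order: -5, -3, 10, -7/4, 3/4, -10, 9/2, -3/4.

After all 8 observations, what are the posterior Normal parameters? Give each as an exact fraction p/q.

obs 1: x=-5 → posterior Normal(-160/43, 88/43)
obs 2: x=-3 → posterior Normal(-256/75, 88/75)
obs 3: x=10 → posterior Normal(64/107, 88/107)
obs 4: x=-7/4 → posterior Normal(8/139, 88/139)
obs 5: x=3/4 → posterior Normal(32/171, 88/171)
obs 6: x=-10 → posterior Normal(-288/203, 88/203)
obs 7: x=9/2 → posterior Normal(-144/235, 88/235)
obs 8: x=-3/4 → posterior Normal(-56/89, 88/267)

mu_0=-56/89, tau_0^2=88/267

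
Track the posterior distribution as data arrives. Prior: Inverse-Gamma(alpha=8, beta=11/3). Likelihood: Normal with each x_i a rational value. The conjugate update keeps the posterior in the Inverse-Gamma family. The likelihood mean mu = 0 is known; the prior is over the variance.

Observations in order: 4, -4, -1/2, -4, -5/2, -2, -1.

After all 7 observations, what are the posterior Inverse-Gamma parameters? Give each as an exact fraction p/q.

alpha=23/2, beta=401/12

obs 1: x=4 → posterior Inverse-Gamma(17/2, 35/3)
obs 2: x=-4 → posterior Inverse-Gamma(9, 59/3)
obs 3: x=-1/2 → posterior Inverse-Gamma(19/2, 475/24)
obs 4: x=-4 → posterior Inverse-Gamma(10, 667/24)
obs 5: x=-5/2 → posterior Inverse-Gamma(21/2, 371/12)
obs 6: x=-2 → posterior Inverse-Gamma(11, 395/12)
obs 7: x=-1 → posterior Inverse-Gamma(23/2, 401/12)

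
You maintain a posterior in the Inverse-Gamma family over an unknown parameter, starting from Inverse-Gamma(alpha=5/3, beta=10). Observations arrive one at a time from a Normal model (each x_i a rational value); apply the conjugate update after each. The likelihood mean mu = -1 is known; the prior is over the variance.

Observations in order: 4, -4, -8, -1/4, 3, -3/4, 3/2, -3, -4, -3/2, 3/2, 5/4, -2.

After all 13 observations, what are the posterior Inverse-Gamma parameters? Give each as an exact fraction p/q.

alpha=49/6, beta=2423/32

obs 1: x=4 → posterior Inverse-Gamma(13/6, 45/2)
obs 2: x=-4 → posterior Inverse-Gamma(8/3, 27)
obs 3: x=-8 → posterior Inverse-Gamma(19/6, 103/2)
obs 4: x=-1/4 → posterior Inverse-Gamma(11/3, 1657/32)
obs 5: x=3 → posterior Inverse-Gamma(25/6, 1913/32)
obs 6: x=-3/4 → posterior Inverse-Gamma(14/3, 957/16)
obs 7: x=3/2 → posterior Inverse-Gamma(31/6, 1007/16)
obs 8: x=-3 → posterior Inverse-Gamma(17/3, 1039/16)
obs 9: x=-4 → posterior Inverse-Gamma(37/6, 1111/16)
obs 10: x=-3/2 → posterior Inverse-Gamma(20/3, 1113/16)
obs 11: x=3/2 → posterior Inverse-Gamma(43/6, 1163/16)
obs 12: x=5/4 → posterior Inverse-Gamma(23/3, 2407/32)
obs 13: x=-2 → posterior Inverse-Gamma(49/6, 2423/32)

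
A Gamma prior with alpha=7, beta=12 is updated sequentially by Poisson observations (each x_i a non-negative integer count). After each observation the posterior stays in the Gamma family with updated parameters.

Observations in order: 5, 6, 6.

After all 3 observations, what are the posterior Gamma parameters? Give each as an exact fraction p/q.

alpha=24, beta=15

obs 1: x=5 → posterior Gamma(12, 13)
obs 2: x=6 → posterior Gamma(18, 14)
obs 3: x=6 → posterior Gamma(24, 15)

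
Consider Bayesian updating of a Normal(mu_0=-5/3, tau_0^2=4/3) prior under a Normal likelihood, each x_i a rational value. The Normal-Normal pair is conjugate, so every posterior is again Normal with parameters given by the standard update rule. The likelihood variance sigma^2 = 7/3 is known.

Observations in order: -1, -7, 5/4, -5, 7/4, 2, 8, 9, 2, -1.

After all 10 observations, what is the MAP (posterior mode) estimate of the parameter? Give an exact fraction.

85/141

obs 1: x=-1 → posterior Normal(-47/33, 28/33)
obs 2: x=-7 → posterior Normal(-131/45, 28/45)
obs 3: x=5/4 → posterior Normal(-116/57, 28/57)
obs 4: x=-5 → posterior Normal(-176/69, 28/69)
obs 5: x=7/4 → posterior Normal(-155/81, 28/81)
obs 6: x=2 → posterior Normal(-131/93, 28/93)
obs 7: x=8 → posterior Normal(-1/3, 4/15)
obs 8: x=9 → posterior Normal(73/117, 28/117)
obs 9: x=2 → posterior Normal(97/129, 28/129)
obs 10: x=-1 → posterior Normal(85/141, 28/141)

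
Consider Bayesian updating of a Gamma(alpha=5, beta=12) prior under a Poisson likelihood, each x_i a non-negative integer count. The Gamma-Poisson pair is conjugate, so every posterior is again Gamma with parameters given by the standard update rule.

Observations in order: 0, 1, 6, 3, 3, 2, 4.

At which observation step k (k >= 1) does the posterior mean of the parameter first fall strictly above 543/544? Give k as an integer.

k = 5

obs 1: x=0 → posterior Gamma(5, 13)
obs 2: x=1 → posterior Gamma(6, 14)
obs 3: x=6 → posterior Gamma(12, 15)
obs 4: x=3 → posterior Gamma(15, 16)
obs 5: x=3 → posterior Gamma(18, 17)
obs 6: x=2 → posterior Gamma(20, 18)
obs 7: x=4 → posterior Gamma(24, 19)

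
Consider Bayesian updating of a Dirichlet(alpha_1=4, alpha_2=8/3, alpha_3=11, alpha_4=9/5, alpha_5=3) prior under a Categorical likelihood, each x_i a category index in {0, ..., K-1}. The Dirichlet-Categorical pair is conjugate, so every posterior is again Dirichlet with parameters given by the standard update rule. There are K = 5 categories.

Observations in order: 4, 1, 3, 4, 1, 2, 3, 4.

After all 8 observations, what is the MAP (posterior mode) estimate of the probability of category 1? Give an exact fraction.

55/382

obs 1: x=4 → posterior Dirichlet(4, 8/3, 11, 9/5, 4)
obs 2: x=1 → posterior Dirichlet(4, 11/3, 11, 9/5, 4)
obs 3: x=3 → posterior Dirichlet(4, 11/3, 11, 14/5, 4)
obs 4: x=4 → posterior Dirichlet(4, 11/3, 11, 14/5, 5)
obs 5: x=1 → posterior Dirichlet(4, 14/3, 11, 14/5, 5)
obs 6: x=2 → posterior Dirichlet(4, 14/3, 12, 14/5, 5)
obs 7: x=3 → posterior Dirichlet(4, 14/3, 12, 19/5, 5)
obs 8: x=4 → posterior Dirichlet(4, 14/3, 12, 19/5, 6)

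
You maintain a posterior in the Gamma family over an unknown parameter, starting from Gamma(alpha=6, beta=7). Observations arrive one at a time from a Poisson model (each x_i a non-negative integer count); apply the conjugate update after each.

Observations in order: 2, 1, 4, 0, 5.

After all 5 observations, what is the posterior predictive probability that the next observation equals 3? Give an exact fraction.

obs 1: x=2 → posterior Gamma(8, 8)
obs 2: x=1 → posterior Gamma(9, 9)
obs 3: x=4 → posterior Gamma(13, 10)
obs 4: x=0 → posterior Gamma(13, 11)
obs 5: x=5 → posterior Gamma(18, 12)

30350599940209178050560/247064529073450392704413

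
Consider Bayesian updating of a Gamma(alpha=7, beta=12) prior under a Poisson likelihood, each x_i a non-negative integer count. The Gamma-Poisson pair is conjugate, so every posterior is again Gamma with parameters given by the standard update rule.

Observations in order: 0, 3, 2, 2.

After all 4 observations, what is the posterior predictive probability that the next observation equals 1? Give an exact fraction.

1008806316530991104/2862423051509815793

obs 1: x=0 → posterior Gamma(7, 13)
obs 2: x=3 → posterior Gamma(10, 14)
obs 3: x=2 → posterior Gamma(12, 15)
obs 4: x=2 → posterior Gamma(14, 16)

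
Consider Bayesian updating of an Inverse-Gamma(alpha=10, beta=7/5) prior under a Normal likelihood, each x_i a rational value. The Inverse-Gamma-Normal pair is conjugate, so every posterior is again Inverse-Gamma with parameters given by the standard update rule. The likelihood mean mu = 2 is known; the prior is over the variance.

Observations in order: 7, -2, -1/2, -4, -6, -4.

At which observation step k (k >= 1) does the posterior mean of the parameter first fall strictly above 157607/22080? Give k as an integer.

obs 1: x=7 → posterior Inverse-Gamma(21/2, 139/10)
obs 2: x=-2 → posterior Inverse-Gamma(11, 219/10)
obs 3: x=-1/2 → posterior Inverse-Gamma(23/2, 1001/40)
obs 4: x=-4 → posterior Inverse-Gamma(12, 1721/40)
obs 5: x=-6 → posterior Inverse-Gamma(25/2, 3001/40)
obs 6: x=-4 → posterior Inverse-Gamma(13, 3721/40)

k = 6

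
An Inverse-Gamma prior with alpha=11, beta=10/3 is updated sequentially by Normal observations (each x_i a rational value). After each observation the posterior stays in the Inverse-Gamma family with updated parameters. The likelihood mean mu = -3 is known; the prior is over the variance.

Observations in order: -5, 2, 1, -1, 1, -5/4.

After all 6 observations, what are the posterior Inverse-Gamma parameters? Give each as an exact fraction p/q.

alpha=14, beta=3587/96

obs 1: x=-5 → posterior Inverse-Gamma(23/2, 16/3)
obs 2: x=2 → posterior Inverse-Gamma(12, 107/6)
obs 3: x=1 → posterior Inverse-Gamma(25/2, 155/6)
obs 4: x=-1 → posterior Inverse-Gamma(13, 167/6)
obs 5: x=1 → posterior Inverse-Gamma(27/2, 215/6)
obs 6: x=-5/4 → posterior Inverse-Gamma(14, 3587/96)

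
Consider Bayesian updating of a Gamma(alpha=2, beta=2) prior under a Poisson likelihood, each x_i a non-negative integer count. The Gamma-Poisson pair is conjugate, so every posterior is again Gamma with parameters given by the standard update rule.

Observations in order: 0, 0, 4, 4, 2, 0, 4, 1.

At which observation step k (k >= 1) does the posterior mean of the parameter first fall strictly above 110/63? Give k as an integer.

obs 1: x=0 → posterior Gamma(2, 3)
obs 2: x=0 → posterior Gamma(2, 4)
obs 3: x=4 → posterior Gamma(6, 5)
obs 4: x=4 → posterior Gamma(10, 6)
obs 5: x=2 → posterior Gamma(12, 7)
obs 6: x=0 → posterior Gamma(12, 8)
obs 7: x=4 → posterior Gamma(16, 9)
obs 8: x=1 → posterior Gamma(17, 10)

k = 7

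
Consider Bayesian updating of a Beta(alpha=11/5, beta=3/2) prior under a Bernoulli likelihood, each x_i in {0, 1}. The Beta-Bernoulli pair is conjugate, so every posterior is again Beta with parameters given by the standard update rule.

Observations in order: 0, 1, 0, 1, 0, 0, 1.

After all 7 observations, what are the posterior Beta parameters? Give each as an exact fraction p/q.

alpha=26/5, beta=11/2

obs 1: x=0 → posterior Beta(11/5, 5/2)
obs 2: x=1 → posterior Beta(16/5, 5/2)
obs 3: x=0 → posterior Beta(16/5, 7/2)
obs 4: x=1 → posterior Beta(21/5, 7/2)
obs 5: x=0 → posterior Beta(21/5, 9/2)
obs 6: x=0 → posterior Beta(21/5, 11/2)
obs 7: x=1 → posterior Beta(26/5, 11/2)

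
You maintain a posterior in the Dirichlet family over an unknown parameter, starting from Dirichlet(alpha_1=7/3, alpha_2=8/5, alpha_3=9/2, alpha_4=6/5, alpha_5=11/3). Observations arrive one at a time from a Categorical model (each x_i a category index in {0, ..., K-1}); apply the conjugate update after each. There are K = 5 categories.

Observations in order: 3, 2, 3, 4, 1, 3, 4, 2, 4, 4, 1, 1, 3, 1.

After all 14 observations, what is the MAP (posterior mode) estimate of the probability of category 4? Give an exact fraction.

200/669

obs 1: x=3 → posterior Dirichlet(7/3, 8/5, 9/2, 11/5, 11/3)
obs 2: x=2 → posterior Dirichlet(7/3, 8/5, 11/2, 11/5, 11/3)
obs 3: x=3 → posterior Dirichlet(7/3, 8/5, 11/2, 16/5, 11/3)
obs 4: x=4 → posterior Dirichlet(7/3, 8/5, 11/2, 16/5, 14/3)
obs 5: x=1 → posterior Dirichlet(7/3, 13/5, 11/2, 16/5, 14/3)
obs 6: x=3 → posterior Dirichlet(7/3, 13/5, 11/2, 21/5, 14/3)
obs 7: x=4 → posterior Dirichlet(7/3, 13/5, 11/2, 21/5, 17/3)
obs 8: x=2 → posterior Dirichlet(7/3, 13/5, 13/2, 21/5, 17/3)
obs 9: x=4 → posterior Dirichlet(7/3, 13/5, 13/2, 21/5, 20/3)
obs 10: x=4 → posterior Dirichlet(7/3, 13/5, 13/2, 21/5, 23/3)
obs 11: x=1 → posterior Dirichlet(7/3, 18/5, 13/2, 21/5, 23/3)
obs 12: x=1 → posterior Dirichlet(7/3, 23/5, 13/2, 21/5, 23/3)
obs 13: x=3 → posterior Dirichlet(7/3, 23/5, 13/2, 26/5, 23/3)
obs 14: x=1 → posterior Dirichlet(7/3, 28/5, 13/2, 26/5, 23/3)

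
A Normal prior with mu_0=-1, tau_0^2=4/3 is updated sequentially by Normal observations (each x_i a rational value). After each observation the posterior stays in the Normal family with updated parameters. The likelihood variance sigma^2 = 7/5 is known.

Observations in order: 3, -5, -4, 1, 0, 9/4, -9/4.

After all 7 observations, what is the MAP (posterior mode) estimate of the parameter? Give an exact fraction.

obs 1: x=3 → posterior Normal(39/41, 28/41)
obs 2: x=-5 → posterior Normal(-1, 28/61)
obs 3: x=-4 → posterior Normal(-47/27, 28/81)
obs 4: x=1 → posterior Normal(-121/101, 28/101)
obs 5: x=0 → posterior Normal(-1, 28/121)
obs 6: x=9/4 → posterior Normal(-76/141, 28/141)
obs 7: x=-9/4 → posterior Normal(-121/161, 4/23)

-121/161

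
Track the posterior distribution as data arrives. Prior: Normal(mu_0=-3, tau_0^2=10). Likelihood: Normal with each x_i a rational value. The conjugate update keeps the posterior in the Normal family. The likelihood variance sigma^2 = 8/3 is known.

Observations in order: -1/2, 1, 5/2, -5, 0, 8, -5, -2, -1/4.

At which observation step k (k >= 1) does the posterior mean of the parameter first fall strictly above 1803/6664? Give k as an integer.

obs 1: x=-1/2 → posterior Normal(-39/38, 40/19)
obs 2: x=1 → posterior Normal(-9/68, 20/17)
obs 3: x=5/2 → posterior Normal(33/49, 40/49)
obs 4: x=-5 → posterior Normal(-21/32, 5/8)
obs 5: x=0 → posterior Normal(-42/79, 40/79)
obs 6: x=8 → posterior Normal(39/47, 20/47)
obs 7: x=-5 → posterior Normal(3/109, 40/109)
obs 8: x=-2 → posterior Normal(-27/124, 10/31)
obs 9: x=-1/4 → posterior Normal(-123/556, 40/139)

k = 3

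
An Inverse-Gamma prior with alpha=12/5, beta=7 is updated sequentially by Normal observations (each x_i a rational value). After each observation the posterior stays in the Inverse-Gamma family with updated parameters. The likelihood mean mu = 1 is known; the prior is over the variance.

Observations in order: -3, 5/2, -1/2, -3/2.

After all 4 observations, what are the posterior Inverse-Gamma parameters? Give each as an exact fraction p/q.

obs 1: x=-3 → posterior Inverse-Gamma(29/10, 15)
obs 2: x=5/2 → posterior Inverse-Gamma(17/5, 129/8)
obs 3: x=-1/2 → posterior Inverse-Gamma(39/10, 69/4)
obs 4: x=-3/2 → posterior Inverse-Gamma(22/5, 163/8)

alpha=22/5, beta=163/8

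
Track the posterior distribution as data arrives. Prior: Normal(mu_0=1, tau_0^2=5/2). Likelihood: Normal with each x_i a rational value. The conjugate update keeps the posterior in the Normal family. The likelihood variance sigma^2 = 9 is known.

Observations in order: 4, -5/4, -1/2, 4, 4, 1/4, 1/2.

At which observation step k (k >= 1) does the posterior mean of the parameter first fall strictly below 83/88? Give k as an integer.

obs 1: x=4 → posterior Normal(38/23, 45/23)
obs 2: x=-5/4 → posterior Normal(127/112, 45/28)
obs 3: x=-1/2 → posterior Normal(39/44, 15/11)
obs 4: x=4 → posterior Normal(197/152, 45/38)
obs 5: x=4 → posterior Normal(277/172, 45/43)
obs 6: x=1/4 → posterior Normal(47/32, 15/16)
obs 7: x=1/2 → posterior Normal(73/53, 45/53)

k = 3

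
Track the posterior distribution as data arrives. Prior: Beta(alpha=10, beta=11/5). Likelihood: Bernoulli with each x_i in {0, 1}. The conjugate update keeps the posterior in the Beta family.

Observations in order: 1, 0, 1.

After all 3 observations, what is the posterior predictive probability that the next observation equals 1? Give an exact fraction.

15/19

obs 1: x=1 → posterior Beta(11, 11/5)
obs 2: x=0 → posterior Beta(11, 16/5)
obs 3: x=1 → posterior Beta(12, 16/5)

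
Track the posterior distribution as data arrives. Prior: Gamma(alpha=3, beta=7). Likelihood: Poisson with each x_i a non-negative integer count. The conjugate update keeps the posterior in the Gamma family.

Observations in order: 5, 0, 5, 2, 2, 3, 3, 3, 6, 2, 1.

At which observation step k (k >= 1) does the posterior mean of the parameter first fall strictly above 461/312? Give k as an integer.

obs 1: x=5 → posterior Gamma(8, 8)
obs 2: x=0 → posterior Gamma(8, 9)
obs 3: x=5 → posterior Gamma(13, 10)
obs 4: x=2 → posterior Gamma(15, 11)
obs 5: x=2 → posterior Gamma(17, 12)
obs 6: x=3 → posterior Gamma(20, 13)
obs 7: x=3 → posterior Gamma(23, 14)
obs 8: x=3 → posterior Gamma(26, 15)
obs 9: x=6 → posterior Gamma(32, 16)
obs 10: x=2 → posterior Gamma(34, 17)
obs 11: x=1 → posterior Gamma(35, 18)

k = 6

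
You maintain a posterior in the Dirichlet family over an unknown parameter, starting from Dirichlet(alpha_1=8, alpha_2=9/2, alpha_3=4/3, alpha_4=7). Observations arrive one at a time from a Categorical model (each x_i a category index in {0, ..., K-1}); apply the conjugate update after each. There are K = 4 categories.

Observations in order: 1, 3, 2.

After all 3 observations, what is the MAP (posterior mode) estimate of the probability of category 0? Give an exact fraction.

obs 1: x=1 → posterior Dirichlet(8, 11/2, 4/3, 7)
obs 2: x=3 → posterior Dirichlet(8, 11/2, 4/3, 8)
obs 3: x=2 → posterior Dirichlet(8, 11/2, 7/3, 8)

6/17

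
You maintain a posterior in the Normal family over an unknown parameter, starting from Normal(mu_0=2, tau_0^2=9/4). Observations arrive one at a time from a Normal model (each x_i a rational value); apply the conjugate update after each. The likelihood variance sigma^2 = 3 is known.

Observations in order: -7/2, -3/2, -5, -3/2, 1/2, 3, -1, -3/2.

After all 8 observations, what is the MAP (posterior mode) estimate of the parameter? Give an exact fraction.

-47/56

obs 1: x=-7/2 → posterior Normal(-5/14, 9/7)
obs 2: x=-3/2 → posterior Normal(-7/10, 9/10)
obs 3: x=-5 → posterior Normal(-22/13, 9/13)
obs 4: x=-3/2 → posterior Normal(-53/32, 9/16)
obs 5: x=1/2 → posterior Normal(-25/19, 9/19)
obs 6: x=3 → posterior Normal(-8/11, 9/22)
obs 7: x=-1 → posterior Normal(-19/25, 9/25)
obs 8: x=-3/2 → posterior Normal(-47/56, 9/28)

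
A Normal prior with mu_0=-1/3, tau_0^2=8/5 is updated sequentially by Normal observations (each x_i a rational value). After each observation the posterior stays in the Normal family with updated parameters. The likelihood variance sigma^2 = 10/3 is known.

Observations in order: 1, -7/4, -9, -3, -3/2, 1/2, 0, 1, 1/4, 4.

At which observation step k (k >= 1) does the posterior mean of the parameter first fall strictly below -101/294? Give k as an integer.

obs 1: x=1 → posterior Normal(11/111, 40/37)
obs 2: x=-7/4 → posterior Normal(-52/147, 40/49)
obs 3: x=-9 → posterior Normal(-376/183, 40/61)
obs 4: x=-3 → posterior Normal(-484/219, 40/73)
obs 5: x=-3/2 → posterior Normal(-538/255, 8/17)
obs 6: x=1/2 → posterior Normal(-520/291, 40/97)
obs 7: x=0 → posterior Normal(-520/327, 40/109)
obs 8: x=1 → posterior Normal(-4/3, 40/121)
obs 9: x=1/4 → posterior Normal(-25/21, 40/133)
obs 10: x=4 → posterior Normal(-331/435, 8/29)

k = 2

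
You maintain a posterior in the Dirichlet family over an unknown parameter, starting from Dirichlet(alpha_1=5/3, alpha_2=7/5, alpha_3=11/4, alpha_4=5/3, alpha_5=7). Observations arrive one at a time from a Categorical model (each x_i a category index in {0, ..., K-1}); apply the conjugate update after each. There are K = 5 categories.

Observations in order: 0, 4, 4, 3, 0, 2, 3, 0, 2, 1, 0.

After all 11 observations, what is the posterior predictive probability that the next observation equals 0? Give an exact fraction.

obs 1: x=0 → posterior Dirichlet(8/3, 7/5, 11/4, 5/3, 7)
obs 2: x=4 → posterior Dirichlet(8/3, 7/5, 11/4, 5/3, 8)
obs 3: x=4 → posterior Dirichlet(8/3, 7/5, 11/4, 5/3, 9)
obs 4: x=3 → posterior Dirichlet(8/3, 7/5, 11/4, 8/3, 9)
obs 5: x=0 → posterior Dirichlet(11/3, 7/5, 11/4, 8/3, 9)
obs 6: x=2 → posterior Dirichlet(11/3, 7/5, 15/4, 8/3, 9)
obs 7: x=3 → posterior Dirichlet(11/3, 7/5, 15/4, 11/3, 9)
obs 8: x=0 → posterior Dirichlet(14/3, 7/5, 15/4, 11/3, 9)
obs 9: x=2 → posterior Dirichlet(14/3, 7/5, 19/4, 11/3, 9)
obs 10: x=1 → posterior Dirichlet(14/3, 12/5, 19/4, 11/3, 9)
obs 11: x=0 → posterior Dirichlet(17/3, 12/5, 19/4, 11/3, 9)

340/1529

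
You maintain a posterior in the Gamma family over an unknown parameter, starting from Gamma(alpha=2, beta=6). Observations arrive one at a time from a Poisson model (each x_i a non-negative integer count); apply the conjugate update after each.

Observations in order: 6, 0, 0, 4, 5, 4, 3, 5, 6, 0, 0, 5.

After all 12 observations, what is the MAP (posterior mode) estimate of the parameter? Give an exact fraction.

obs 1: x=6 → posterior Gamma(8, 7)
obs 2: x=0 → posterior Gamma(8, 8)
obs 3: x=0 → posterior Gamma(8, 9)
obs 4: x=4 → posterior Gamma(12, 10)
obs 5: x=5 → posterior Gamma(17, 11)
obs 6: x=4 → posterior Gamma(21, 12)
obs 7: x=3 → posterior Gamma(24, 13)
obs 8: x=5 → posterior Gamma(29, 14)
obs 9: x=6 → posterior Gamma(35, 15)
obs 10: x=0 → posterior Gamma(35, 16)
obs 11: x=0 → posterior Gamma(35, 17)
obs 12: x=5 → posterior Gamma(40, 18)

13/6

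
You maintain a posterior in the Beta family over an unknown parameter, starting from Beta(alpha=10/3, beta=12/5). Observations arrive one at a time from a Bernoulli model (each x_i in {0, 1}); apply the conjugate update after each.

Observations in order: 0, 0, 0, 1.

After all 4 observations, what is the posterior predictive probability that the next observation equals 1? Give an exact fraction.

obs 1: x=0 → posterior Beta(10/3, 17/5)
obs 2: x=0 → posterior Beta(10/3, 22/5)
obs 3: x=0 → posterior Beta(10/3, 27/5)
obs 4: x=1 → posterior Beta(13/3, 27/5)

65/146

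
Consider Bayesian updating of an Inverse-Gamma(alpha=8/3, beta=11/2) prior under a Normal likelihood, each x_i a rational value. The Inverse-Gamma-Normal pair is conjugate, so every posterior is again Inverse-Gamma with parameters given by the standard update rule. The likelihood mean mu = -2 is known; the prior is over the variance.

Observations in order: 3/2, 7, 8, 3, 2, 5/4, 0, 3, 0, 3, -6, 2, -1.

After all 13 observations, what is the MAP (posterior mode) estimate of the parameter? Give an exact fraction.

obs 1: x=3/2 → posterior Inverse-Gamma(19/6, 93/8)
obs 2: x=7 → posterior Inverse-Gamma(11/3, 417/8)
obs 3: x=8 → posterior Inverse-Gamma(25/6, 817/8)
obs 4: x=3 → posterior Inverse-Gamma(14/3, 917/8)
obs 5: x=2 → posterior Inverse-Gamma(31/6, 981/8)
obs 6: x=5/4 → posterior Inverse-Gamma(17/3, 4093/32)
obs 7: x=0 → posterior Inverse-Gamma(37/6, 4157/32)
obs 8: x=3 → posterior Inverse-Gamma(20/3, 4557/32)
obs 9: x=0 → posterior Inverse-Gamma(43/6, 4621/32)
obs 10: x=3 → posterior Inverse-Gamma(23/3, 5021/32)
obs 11: x=-6 → posterior Inverse-Gamma(49/6, 5277/32)
obs 12: x=2 → posterior Inverse-Gamma(26/3, 5533/32)
obs 13: x=-1 → posterior Inverse-Gamma(55/6, 5549/32)

16647/976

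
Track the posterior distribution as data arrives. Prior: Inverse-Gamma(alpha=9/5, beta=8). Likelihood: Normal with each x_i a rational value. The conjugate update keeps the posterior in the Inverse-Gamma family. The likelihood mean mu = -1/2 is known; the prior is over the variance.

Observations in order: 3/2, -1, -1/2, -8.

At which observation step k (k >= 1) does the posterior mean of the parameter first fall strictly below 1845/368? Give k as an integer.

k = 3

obs 1: x=3/2 → posterior Inverse-Gamma(23/10, 10)
obs 2: x=-1 → posterior Inverse-Gamma(14/5, 81/8)
obs 3: x=-1/2 → posterior Inverse-Gamma(33/10, 81/8)
obs 4: x=-8 → posterior Inverse-Gamma(19/5, 153/4)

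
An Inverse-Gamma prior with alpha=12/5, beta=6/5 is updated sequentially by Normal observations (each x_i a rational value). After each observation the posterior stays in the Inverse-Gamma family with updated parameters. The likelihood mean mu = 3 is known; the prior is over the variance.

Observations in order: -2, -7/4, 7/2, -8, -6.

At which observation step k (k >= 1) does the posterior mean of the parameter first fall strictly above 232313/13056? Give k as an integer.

obs 1: x=-2 → posterior Inverse-Gamma(29/10, 137/10)
obs 2: x=-7/4 → posterior Inverse-Gamma(17/5, 3997/160)
obs 3: x=7/2 → posterior Inverse-Gamma(39/10, 4017/160)
obs 4: x=-8 → posterior Inverse-Gamma(22/5, 13697/160)
obs 5: x=-6 → posterior Inverse-Gamma(49/10, 20177/160)

k = 4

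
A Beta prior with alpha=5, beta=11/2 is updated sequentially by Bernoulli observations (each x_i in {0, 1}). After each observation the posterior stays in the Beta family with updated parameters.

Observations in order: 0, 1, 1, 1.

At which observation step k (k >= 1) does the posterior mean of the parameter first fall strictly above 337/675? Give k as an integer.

obs 1: x=0 → posterior Beta(5, 13/2)
obs 2: x=1 → posterior Beta(6, 13/2)
obs 3: x=1 → posterior Beta(7, 13/2)
obs 4: x=1 → posterior Beta(8, 13/2)

k = 3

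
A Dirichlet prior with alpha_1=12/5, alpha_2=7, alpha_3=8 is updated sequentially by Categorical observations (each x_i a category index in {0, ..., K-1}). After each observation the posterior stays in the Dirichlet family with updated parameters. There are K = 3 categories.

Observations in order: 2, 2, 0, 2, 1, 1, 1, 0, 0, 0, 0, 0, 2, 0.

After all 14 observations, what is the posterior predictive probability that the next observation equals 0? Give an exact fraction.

47/157

obs 1: x=2 → posterior Dirichlet(12/5, 7, 9)
obs 2: x=2 → posterior Dirichlet(12/5, 7, 10)
obs 3: x=0 → posterior Dirichlet(17/5, 7, 10)
obs 4: x=2 → posterior Dirichlet(17/5, 7, 11)
obs 5: x=1 → posterior Dirichlet(17/5, 8, 11)
obs 6: x=1 → posterior Dirichlet(17/5, 9, 11)
obs 7: x=1 → posterior Dirichlet(17/5, 10, 11)
obs 8: x=0 → posterior Dirichlet(22/5, 10, 11)
obs 9: x=0 → posterior Dirichlet(27/5, 10, 11)
obs 10: x=0 → posterior Dirichlet(32/5, 10, 11)
obs 11: x=0 → posterior Dirichlet(37/5, 10, 11)
obs 12: x=0 → posterior Dirichlet(42/5, 10, 11)
obs 13: x=2 → posterior Dirichlet(42/5, 10, 12)
obs 14: x=0 → posterior Dirichlet(47/5, 10, 12)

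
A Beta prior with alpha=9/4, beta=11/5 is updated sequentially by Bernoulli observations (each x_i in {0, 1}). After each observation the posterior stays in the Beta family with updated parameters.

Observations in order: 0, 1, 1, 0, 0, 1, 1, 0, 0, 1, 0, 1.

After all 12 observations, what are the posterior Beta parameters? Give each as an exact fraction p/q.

obs 1: x=0 → posterior Beta(9/4, 16/5)
obs 2: x=1 → posterior Beta(13/4, 16/5)
obs 3: x=1 → posterior Beta(17/4, 16/5)
obs 4: x=0 → posterior Beta(17/4, 21/5)
obs 5: x=0 → posterior Beta(17/4, 26/5)
obs 6: x=1 → posterior Beta(21/4, 26/5)
obs 7: x=1 → posterior Beta(25/4, 26/5)
obs 8: x=0 → posterior Beta(25/4, 31/5)
obs 9: x=0 → posterior Beta(25/4, 36/5)
obs 10: x=1 → posterior Beta(29/4, 36/5)
obs 11: x=0 → posterior Beta(29/4, 41/5)
obs 12: x=1 → posterior Beta(33/4, 41/5)

alpha=33/4, beta=41/5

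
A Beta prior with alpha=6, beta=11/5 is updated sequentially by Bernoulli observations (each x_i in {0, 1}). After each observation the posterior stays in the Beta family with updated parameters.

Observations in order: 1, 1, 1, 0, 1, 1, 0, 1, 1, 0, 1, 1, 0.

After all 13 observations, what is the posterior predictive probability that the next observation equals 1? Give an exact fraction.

obs 1: x=1 → posterior Beta(7, 11/5)
obs 2: x=1 → posterior Beta(8, 11/5)
obs 3: x=1 → posterior Beta(9, 11/5)
obs 4: x=0 → posterior Beta(9, 16/5)
obs 5: x=1 → posterior Beta(10, 16/5)
obs 6: x=1 → posterior Beta(11, 16/5)
obs 7: x=0 → posterior Beta(11, 21/5)
obs 8: x=1 → posterior Beta(12, 21/5)
obs 9: x=1 → posterior Beta(13, 21/5)
obs 10: x=0 → posterior Beta(13, 26/5)
obs 11: x=1 → posterior Beta(14, 26/5)
obs 12: x=1 → posterior Beta(15, 26/5)
obs 13: x=0 → posterior Beta(15, 31/5)

75/106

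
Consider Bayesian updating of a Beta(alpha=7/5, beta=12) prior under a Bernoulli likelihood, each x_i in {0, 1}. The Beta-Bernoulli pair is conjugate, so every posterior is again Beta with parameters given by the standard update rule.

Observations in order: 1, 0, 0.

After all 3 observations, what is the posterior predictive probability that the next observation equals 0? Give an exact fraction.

35/41

obs 1: x=1 → posterior Beta(12/5, 12)
obs 2: x=0 → posterior Beta(12/5, 13)
obs 3: x=0 → posterior Beta(12/5, 14)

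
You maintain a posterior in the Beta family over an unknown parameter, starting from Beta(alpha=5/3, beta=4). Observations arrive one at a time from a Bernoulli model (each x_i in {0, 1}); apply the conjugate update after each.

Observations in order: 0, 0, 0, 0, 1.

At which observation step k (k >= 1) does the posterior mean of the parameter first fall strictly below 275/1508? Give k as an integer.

obs 1: x=0 → posterior Beta(5/3, 5)
obs 2: x=0 → posterior Beta(5/3, 6)
obs 3: x=0 → posterior Beta(5/3, 7)
obs 4: x=0 → posterior Beta(5/3, 8)
obs 5: x=1 → posterior Beta(8/3, 8)

k = 4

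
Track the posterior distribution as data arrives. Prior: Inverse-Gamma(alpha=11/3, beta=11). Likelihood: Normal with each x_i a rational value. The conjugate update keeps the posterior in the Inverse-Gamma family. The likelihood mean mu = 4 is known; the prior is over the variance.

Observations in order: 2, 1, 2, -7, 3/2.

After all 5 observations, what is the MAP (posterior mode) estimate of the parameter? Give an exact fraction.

1995/172

obs 1: x=2 → posterior Inverse-Gamma(25/6, 13)
obs 2: x=1 → posterior Inverse-Gamma(14/3, 35/2)
obs 3: x=2 → posterior Inverse-Gamma(31/6, 39/2)
obs 4: x=-7 → posterior Inverse-Gamma(17/3, 80)
obs 5: x=3/2 → posterior Inverse-Gamma(37/6, 665/8)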